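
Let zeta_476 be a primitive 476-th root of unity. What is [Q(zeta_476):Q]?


The degree equals Euler's totient phi(476).
476 = 2^2 * 7 * 17
phi(476) = 192

192


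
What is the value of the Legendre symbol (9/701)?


p = 701 is prime, so compute (9/701) with the reciprocity algorithm (Jacobi-symbol steps: pull out 2s via (2/n), flip via reciprocity, reduce):
  reciprocity: (9/701) -> +(701/9)
  reduce: (8/9)
  pull out 2: (2/9) = +1  (since 9 mod 8 = 1)
  pull out 2: (2/9) = +1  (since 9 mod 8 = 1)
  pull out 2: (2/9) = +1  (since 9 mod 8 = 1)
  (1/9) = 1
Product of signs = 1
(9/701) = 1

1


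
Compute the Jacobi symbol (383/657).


Compute (383/657) via quadratic reciprocity:
  reciprocity: (383/657) -> +(657/383)
  reduce: (274/383)
  pull out 2: (2/383) = +1  (since 383 mod 8 = 7)
  reciprocity: (137/383) -> +(383/137)
  reduce: (109/137)
  reciprocity: (109/137) -> +(137/109)
  reduce: (28/109)
  pull out 2: (2/109) = -1  (since 109 mod 8 = 5)
  pull out 2: (2/109) = -1  (since 109 mod 8 = 5)
  reciprocity: (7/109) -> +(109/7)
  reduce: (4/7)
  pull out 2: (2/7) = +1  (since 7 mod 8 = 7)
  pull out 2: (2/7) = +1  (since 7 mod 8 = 7)
  (1/7) = 1
Product of signs = 1

1


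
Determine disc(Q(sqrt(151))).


For K = Q(sqrt(d)) with d squarefree: disc(K) = d if d = 1 mod 4, and disc(K) = 4d if d = 2 or 3 mod 4.
Here d = 151, and d mod 4 = 3.
d = 3 mod 4, not 1 (O_K = Z[sqrt(d)]), so disc(K) = 4d = 4 * (151) = 604

604


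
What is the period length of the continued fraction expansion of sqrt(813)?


Run the CF algorithm for sqrt(813).
a_0 = floor(sqrt(813)) = 28; set m_0=0, q_0=1.
Recurrence: m' = q*a - m,  q' = (d - m'^2)/q,  a' = floor((a_0 + m')/q').
  step 1: m=28, q=29, a=1
  step 2: m=1, q=28, a=1
  step 3: m=27, q=3, a=18
  step 4: m=27, q=28, a=1
  step 5: m=1, q=29, a=1
  step 6: m=28, q=1, a=56
a_6 = 2*a_0 = 56, so the period closes here.
sqrt(813) = [28; 1, 1, 18, 1, 1, 56]
Period length = 6

6


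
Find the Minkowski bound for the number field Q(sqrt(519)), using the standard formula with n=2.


d = 519, d mod 4 = 3, so disc(K) = 4d = 2076; |disc(K)| = 2076
Real quadratic field, so n = 2, s = r2 = 0, r1 = 2
M = (n!/n^n) * (4/pi)^s * sqrt(|disc(K)|) = (2!/2^2) * (4/pi)^0 * sqrt(2076)
= 0.5 * 1.000000 * 45.563143
= 22.7816

22.7816


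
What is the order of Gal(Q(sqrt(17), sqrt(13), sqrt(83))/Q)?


The 3 square roots of distinct primes are multiplicatively independent over Q,
so [K:Q] = 2^3 and Gal(K/Q) is isomorphic to (Z/2Z)^3.
|Gal| = 2^3 = 8

8


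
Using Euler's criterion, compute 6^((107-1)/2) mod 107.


p = 107 is prime and the exponent is (p-1)/2 = 53, so by Euler's criterion 6^53 = (6/107) = +1 or -1 mod 107.
Compute by square-and-multiply:
  53 = 32 + 16 + 4 + 1 (binary 110101)
  Repeated squaring mod 107: 6^1 = 6, 6^2 = 36, 6^4 = 12, 6^8 = 37, 6^16 = 85, 6^32 = 56
  6^53 = 6^32 * 6^16 * 6^4 * 6^1 = 56 * 85 * 12 * 6 mod 107
    56 * 85 = 4760 = 52 mod 107
    52 * 12 = 624 = 89 mod 107
    89 * 6 = 534 = 106 mod 107
  6^53 = 106 mod 107
Result 106 = p - 1 = -1 mod 107: 6 is a quadratic non-residue mod 107. As a residue in [0, p-1] the value is 106.
6^53 mod 107 = 106

106


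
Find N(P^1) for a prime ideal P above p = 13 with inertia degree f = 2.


N(P^a) = p^(a*f)
= 13^(1*2)
= 13^2
= 169

169


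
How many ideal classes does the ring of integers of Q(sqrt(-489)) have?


K = Q(sqrt(-489)). d mod 4 = 3, so D = disc(K) = 4d = -1956
h(K) equals the number of primitive reduced positive-definite forms (a, b, c) = a*x^2 + b*x*y + c*y^2 with b^2 - 4ac = D,
where reduced means |b| <= a <= c, with b >= 0 whenever |b| = a or a = c, and primitive means gcd(a, b, c) = 1.
Reduced forces 3a^2 <= |D| = 1956, so 1 <= a <= 25; b must have the parity of D, and c = (b^2 - D)/(4a) must be an integer >= a.
Enumerate a = 1..25, b in [-a, a]:
  a=1: (1, 0, 489)  [1]
  a=2: (2, 2, 245)  [1]
  a=3: (3, 0, 163)  [1]
  a=4: none
  a=5: (5, -2, 98), (5, 2, 98)  [2]
  a=6: (6, 6, 83)  [1]
  a=7: (7, -2, 70), (7, 2, 70)  [2]
  a=8..9: none
  a=10: (10, -2, 49), (10, 2, 49)  [2]
  a=11..13: none
  a=14: (14, -2, 35), (14, 2, 35)  [2]
  a=15: (15, -12, 35), (15, 12, 35)  [2]
  a=16: none
  a=17: (17, -4, 29), (17, 4, 29)  [2]
  a=18: none
  a=19: (19, -18, 30), (19, 18, 30)  [2]
  a=20: none
  a=21: (21, -12, 25), (21, 12, 25)  [2]
  a=22..25: none
Total reduced forms: 1 + 1 + 1 + 2 + 1 + 2 + 2 + 2 + 2 + 2 + 2 + 2 = 20
h = 20

20


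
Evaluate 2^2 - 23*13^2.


x^2 - d*y^2
= 2^2 - 23*13^2
= 4 - 3887
= -3883

-3883


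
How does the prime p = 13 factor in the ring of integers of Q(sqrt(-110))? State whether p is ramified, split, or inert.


K = Q(sqrt(-110)). Since d mod 4 = 2, disc(K) = -440.
Check p | disc: -440 mod 13 = 2.
p does not divide disc. Compute Legendre symbol (d/p):
7^((13-1)/2) mod 13 = -1
(d/p) = -1, so p is inert: (p) stays prime with e=1, f=2, g=1.
Therefore p is inert.

inert


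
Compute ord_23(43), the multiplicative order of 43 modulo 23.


We want ord_23(43), the smallest k >= 1 with 43^k = 1 mod 23.
n = 23 = 23, phi(23) = 22; the order divides phi(n).
Divisors of 22: 1, 2, 11, 22
Repeated squaring mod 23: 43^1 = 20, 43^2 = 9, 43^4 = 12, 43^8 = 6, 43^16 = 13
Test divisors in increasing order:
  k=1: 43^1 = 20 mod 23
  k=2: 43^2 = 9 mod 23
  k=11: 43^11 = 6 * 9 * 20 = 22 mod 23
  k=22: 43^22 = 13 * 12 * 9 = 1 mod 23  <- first divisor giving 1
Order = 22

22


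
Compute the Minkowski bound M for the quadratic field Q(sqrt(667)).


d = 667, d mod 4 = 3, so disc(K) = 4d = 2668; |disc(K)| = 2668
Real quadratic field, so n = 2, s = r2 = 0, r1 = 2
M = (n!/n^n) * (4/pi)^s * sqrt(|disc(K)|) = (2!/2^2) * (4/pi)^0 * sqrt(2668)
= 0.5 * 1.000000 * 51.652686
= 25.8263

25.8263


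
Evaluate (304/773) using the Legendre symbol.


p = 773 is prime, so compute (304/773) with the reciprocity algorithm (Jacobi-symbol steps: pull out 2s via (2/n), flip via reciprocity, reduce):
  pull out 2: (2/773) = -1  (since 773 mod 8 = 5)
  pull out 2: (2/773) = -1  (since 773 mod 8 = 5)
  pull out 2: (2/773) = -1  (since 773 mod 8 = 5)
  pull out 2: (2/773) = -1  (since 773 mod 8 = 5)
  reciprocity: (19/773) -> +(773/19)
  reduce: (13/19)
  reciprocity: (13/19) -> +(19/13)
  reduce: (6/13)
  pull out 2: (2/13) = -1  (since 13 mod 8 = 5)
  reciprocity: (3/13) -> +(13/3)
  reduce: (1/3)
  (1/3) = 1
Product of signs = -1
(304/773) = -1

-1


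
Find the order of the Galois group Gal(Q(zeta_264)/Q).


|Gal(Q(zeta_264)/Q)| = phi(264)
= 80

80


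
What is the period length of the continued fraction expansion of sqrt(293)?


Run the CF algorithm for sqrt(293).
a_0 = floor(sqrt(293)) = 17; set m_0=0, q_0=1.
Recurrence: m' = q*a - m,  q' = (d - m'^2)/q,  a' = floor((a_0 + m')/q').
  step 1: m=17, q=4, a=8
  step 2: m=15, q=17, a=1
  step 3: m=2, q=17, a=1
  step 4: m=15, q=4, a=8
  step 5: m=17, q=1, a=34
a_5 = 2*a_0 = 34, so the period closes here.
sqrt(293) = [17; 8, 1, 1, 8, 34]
Period length = 5

5


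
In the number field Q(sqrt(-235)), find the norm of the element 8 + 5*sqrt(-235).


N(a + b*sqrt(d)) = a^2 - d*b^2
= (8)^2 - (-235)*(5)^2
= 64 + 5875
= 5939

5939


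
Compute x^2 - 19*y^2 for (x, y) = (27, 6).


x^2 - d*y^2
= 27^2 - 19*6^2
= 729 - 684
= 45

45


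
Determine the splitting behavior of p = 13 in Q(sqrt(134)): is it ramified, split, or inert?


K = Q(sqrt(134)). Since d mod 4 = 2, disc(K) = 536.
Check p | disc: 536 mod 13 = 3.
p does not divide disc. Compute Legendre symbol (d/p):
4^((13-1)/2) mod 13 = 1
(d/p) = 1, so p splits: (p) = P*P' with e=1, f=1, g=2.
Therefore p is split.

split


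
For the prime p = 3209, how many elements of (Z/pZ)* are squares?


For prime p, the number of non-zero quadratic residues is (p-1)/2.
= (3209-1)/2
= 1604

1604


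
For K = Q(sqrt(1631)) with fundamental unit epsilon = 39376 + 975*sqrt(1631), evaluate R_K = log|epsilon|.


epsilon = 39376 + 975*sqrt(1631)
= 78752.0000
R = ln(78752.0000)
= 11.2741

11.2741


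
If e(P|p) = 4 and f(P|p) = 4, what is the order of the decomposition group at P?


|D_P| = e * f
= 4 * 4
= 16

16


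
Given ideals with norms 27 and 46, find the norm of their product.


N(IJ) = N(I) * N(J)
= 27 * 46
= 1242

1242


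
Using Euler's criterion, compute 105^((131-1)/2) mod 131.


p = 131 is prime and the exponent is (p-1)/2 = 65, so by Euler's criterion 105^65 = (105/131) = +1 or -1 mod 131.
Compute by square-and-multiply:
  65 = 64 + 1 (binary 1000001)
  Repeated squaring mod 131: 105^1 = 105, 105^2 = 21, 105^4 = 48, 105^8 = 77, 105^16 = 34, 105^32 = 108, 105^64 = 5
  105^65 = 105^64 * 105^1 = 5 * 105 mod 131
    5 * 105 = 525 = 1 mod 131
  105^65 = 1 mod 131
Result 1: 105 is a quadratic residue mod 131.
105^65 mod 131 = 1

1


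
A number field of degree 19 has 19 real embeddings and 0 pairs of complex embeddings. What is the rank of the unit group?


By Dirichlet's unit theorem:
rank = r1 + r2 - 1
= 19 + 0 - 1
= 18

18


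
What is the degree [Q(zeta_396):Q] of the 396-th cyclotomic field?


The degree equals Euler's totient phi(396).
396 = 2^2 * 3^2 * 11
phi(396) = 120

120


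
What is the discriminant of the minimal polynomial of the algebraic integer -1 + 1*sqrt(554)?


The element -1 + 1*sqrt(554) has minimal polynomial:
x^2 + 2*x - 553
Discriminant = (2)^2 - 4*(-553)
= 4 + 2212
= 2216

2216


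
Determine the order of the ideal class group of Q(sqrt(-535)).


K = Q(sqrt(-535)). d mod 4 = 1, so D = disc(K) = d = -535
h(K) equals the number of primitive reduced positive-definite forms (a, b, c) = a*x^2 + b*x*y + c*y^2 with b^2 - 4ac = D,
where reduced means |b| <= a <= c, with b >= 0 whenever |b| = a or a = c, and primitive means gcd(a, b, c) = 1.
Reduced forces 3a^2 <= |D| = 535, so 1 <= a <= 13; b must have the parity of D, and c = (b^2 - D)/(4a) must be an integer >= a.
Enumerate a = 1..13, b in [-a, a]:
  a=1: (1, 1, 134)  [1]
  a=2: (2, -1, 67), (2, 1, 67)  [2]
  a=3: none
  a=4: (4, -3, 34), (4, 3, 34)  [2]
  a=5: (5, 5, 28)  [1]
  a=6: none
  a=7: (7, -5, 20), (7, 5, 20)  [2]
  a=8: (8, -3, 17), (8, 3, 17)  [2]
  a=9: none
  a=10: (10, -5, 14), (10, 5, 14)  [2]
  a=11: (11, -9, 14), (11, 9, 14)  [2]
  a=12..13: none
Total reduced forms: 1 + 2 + 2 + 1 + 2 + 2 + 2 + 2 = 14
h = 14

14


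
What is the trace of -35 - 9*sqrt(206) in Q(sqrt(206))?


Tr(a + b*sqrt(d)) = (a + b*sqrt(d)) + (a - b*sqrt(d)) = 2a
= 2 * (-35)
= -70

-70


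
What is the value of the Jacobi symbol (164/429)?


Compute (164/429) via quadratic reciprocity:
  pull out 2: (2/429) = -1  (since 429 mod 8 = 5)
  pull out 2: (2/429) = -1  (since 429 mod 8 = 5)
  reciprocity: (41/429) -> +(429/41)
  reduce: (19/41)
  reciprocity: (19/41) -> +(41/19)
  reduce: (3/19)
  reciprocity: (3/19) -> -(19/3)
  reduce: (1/3)
  (1/3) = 1
Product of signs = -1

-1


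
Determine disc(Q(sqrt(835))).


For K = Q(sqrt(d)) with d squarefree: disc(K) = d if d = 1 mod 4, and disc(K) = 4d if d = 2 or 3 mod 4.
Here d = 835, and d mod 4 = 3.
d = 3 mod 4, not 1 (O_K = Z[sqrt(d)]), so disc(K) = 4d = 4 * (835) = 3340

3340


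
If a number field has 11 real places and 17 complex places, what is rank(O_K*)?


By Dirichlet's unit theorem:
rank = r1 + r2 - 1
= 11 + 17 - 1
= 27

27


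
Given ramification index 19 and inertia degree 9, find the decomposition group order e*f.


|D_P| = e * f
= 19 * 9
= 171

171


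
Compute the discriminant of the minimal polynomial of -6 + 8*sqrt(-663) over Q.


The element -6 + 8*sqrt(-663) has minimal polynomial:
x^2 + 12*x + 42468
Discriminant = (12)^2 - 4*(42468)
= 144 - 169872
= -169728

-169728


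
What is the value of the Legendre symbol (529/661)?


p = 661 is prime, so compute (529/661) with the reciprocity algorithm (Jacobi-symbol steps: pull out 2s via (2/n), flip via reciprocity, reduce):
  reciprocity: (529/661) -> +(661/529)
  reduce: (132/529)
  pull out 2: (2/529) = +1  (since 529 mod 8 = 1)
  pull out 2: (2/529) = +1  (since 529 mod 8 = 1)
  reciprocity: (33/529) -> +(529/33)
  reduce: (1/33)
  (1/33) = 1
Product of signs = 1
(529/661) = 1

1


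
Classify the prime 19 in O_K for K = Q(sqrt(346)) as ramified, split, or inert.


K = Q(sqrt(346)). Since d mod 4 = 2, disc(K) = 1384.
Check p | disc: 1384 mod 19 = 16.
p does not divide disc. Compute Legendre symbol (d/p):
4^((19-1)/2) mod 19 = 1
(d/p) = 1, so p splits: (p) = P*P' with e=1, f=1, g=2.
Therefore p is split.

split


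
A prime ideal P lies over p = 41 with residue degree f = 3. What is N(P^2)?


N(P^a) = p^(a*f)
= 41^(2*3)
= 41^6
= 4750104241

4750104241


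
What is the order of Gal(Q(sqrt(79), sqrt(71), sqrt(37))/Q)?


The 3 square roots of distinct primes are multiplicatively independent over Q,
so [K:Q] = 2^3 and Gal(K/Q) is isomorphic to (Z/2Z)^3.
|Gal| = 2^3 = 8

8


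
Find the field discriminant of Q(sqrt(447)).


For K = Q(sqrt(d)) with d squarefree: disc(K) = d if d = 1 mod 4, and disc(K) = 4d if d = 2 or 3 mod 4.
Here d = 447, and d mod 4 = 3.
d = 3 mod 4, not 1 (O_K = Z[sqrt(d)]), so disc(K) = 4d = 4 * (447) = 1788

1788


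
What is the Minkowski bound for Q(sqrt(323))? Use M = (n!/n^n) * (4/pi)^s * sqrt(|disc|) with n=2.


d = 323, d mod 4 = 3, so disc(K) = 4d = 1292; |disc(K)| = 1292
Real quadratic field, so n = 2, s = r2 = 0, r1 = 2
M = (n!/n^n) * (4/pi)^s * sqrt(|disc(K)|) = (2!/2^2) * (4/pi)^0 * sqrt(1292)
= 0.5 * 1.000000 * 35.944402
= 17.9722

17.9722


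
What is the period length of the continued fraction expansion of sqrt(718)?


Run the CF algorithm for sqrt(718).
a_0 = floor(sqrt(718)) = 26; set m_0=0, q_0=1.
Recurrence: m' = q*a - m,  q' = (d - m'^2)/q,  a' = floor((a_0 + m')/q').
  step 1: m=26, q=42, a=1
  step 2: m=16, q=11, a=3
  step 3: m=17, q=39, a=1
  step 4: m=22, q=6, a=8
  step 5: m=26, q=7, a=7
  step 6: m=23, q=27, a=1
  step 7: m=4, q=26, a=1
  step 8: m=22, q=9, a=5
  step 9: m=23, q=21, a=2
  step 10: m=19, q=17, a=2
  step 11: m=15, q=29, a=1
  step 12: m=14, q=18, a=2
  step 13: m=22, q=13, a=3
  step 14: m=17, q=33, a=1
  step 15: m=16, q=14, a=3
  step 16: m=26, q=3, a=17
  step 17: m=25, q=31, a=1
  step 18: m=6, q=22, a=1
  step 19: m=16, q=21, a=2
  step 20: m=26, q=2, a=26
  step 21: m=26, q=21, a=2
  step 22: m=16, q=22, a=1
  step 23: m=6, q=31, a=1
  step 24: m=25, q=3, a=17
  step 25: m=26, q=14, a=3
  step 26: m=16, q=33, a=1
  step 27: m=17, q=13, a=3
  step 28: m=22, q=18, a=2
  step 29: m=14, q=29, a=1
  step 30: m=15, q=17, a=2
  step 31: m=19, q=21, a=2
  step 32: m=23, q=9, a=5
  step 33: m=22, q=26, a=1
  step 34: m=4, q=27, a=1
  step 35: m=23, q=7, a=7
  step 36: m=26, q=6, a=8
  step 37: m=22, q=39, a=1
  step 38: m=17, q=11, a=3
  step 39: m=16, q=42, a=1
  step 40: m=26, q=1, a=52
a_40 = 2*a_0 = 52, so the period closes here.
sqrt(718) = [26; 1, 3, 1, 8, 7, 1, 1, 5, 2, 2, 1, 2, 3, 1, 3, 17, 1, 1, 2, 26, 2, 1, 1, 17, 3, 1, 3, 2, 1, 2, 2, 5, 1, 1, 7, 8, 1, 3, 1, 52]
Period length = 40

40


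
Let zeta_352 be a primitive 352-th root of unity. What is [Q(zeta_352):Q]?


The degree equals Euler's totient phi(352).
352 = 2^5 * 11
phi(352) = 160

160


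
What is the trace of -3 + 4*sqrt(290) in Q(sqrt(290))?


Tr(a + b*sqrt(d)) = (a + b*sqrt(d)) + (a - b*sqrt(d)) = 2a
= 2 * (-3)
= -6

-6


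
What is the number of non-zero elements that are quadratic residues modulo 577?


For prime p, the number of non-zero quadratic residues is (p-1)/2.
= (577-1)/2
= 288

288


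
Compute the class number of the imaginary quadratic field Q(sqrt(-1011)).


K = Q(sqrt(-1011)). d mod 4 = 1, so D = disc(K) = d = -1011
h(K) equals the number of primitive reduced positive-definite forms (a, b, c) = a*x^2 + b*x*y + c*y^2 with b^2 - 4ac = D,
where reduced means |b| <= a <= c, with b >= 0 whenever |b| = a or a = c, and primitive means gcd(a, b, c) = 1.
Reduced forces 3a^2 <= |D| = 1011, so 1 <= a <= 18; b must have the parity of D, and c = (b^2 - D)/(4a) must be an integer >= a.
Enumerate a = 1..18, b in [-a, a]:
  a=1: (1, 1, 253)  [1]
  a=2: none
  a=3: (3, 3, 85)  [1]
  a=4: none
  a=5: (5, -3, 51), (5, 3, 51)  [2]
  a=6: none
  a=7: (7, -5, 37), (7, 5, 37)  [2]
  a=8..10: none
  a=11: (11, -1, 23), (11, 1, 23)  [2]
  a=12: none
  a=13: (13, -9, 21), (13, 9, 21)  [2]
  a=14: none
  a=15: (15, -3, 17), (15, 3, 17)  [2]
  a=16..18: none
Total reduced forms: 1 + 1 + 2 + 2 + 2 + 2 + 2 = 12
h = 12

12


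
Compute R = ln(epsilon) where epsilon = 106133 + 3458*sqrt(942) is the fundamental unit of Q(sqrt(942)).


epsilon = 106133 + 3458*sqrt(942)
= 212266.0000
R = ln(212266.0000)
= 12.2656

12.2656


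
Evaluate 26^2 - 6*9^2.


x^2 - d*y^2
= 26^2 - 6*9^2
= 676 - 486
= 190

190


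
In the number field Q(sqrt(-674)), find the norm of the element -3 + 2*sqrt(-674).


N(a + b*sqrt(d)) = a^2 - d*b^2
= (-3)^2 - (-674)*(2)^2
= 9 + 2696
= 2705

2705


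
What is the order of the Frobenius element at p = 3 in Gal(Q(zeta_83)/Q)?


The Frobenius at p in Gal(Q(zeta_n)/Q) = (Z/nZ)* is the class of p, so its order is ord_83(3), the smallest k >= 1 with 3^k = 1 mod 83.
n = 83 = 83, phi(83) = 82; the order divides phi(n).
Divisors of 82: 1, 2, 41, 82
Repeated squaring mod 83: 3^1 = 3, 3^2 = 9, 3^4 = 81, 3^8 = 4, 3^16 = 16, 3^32 = 7, 3^64 = 49
Test divisors in increasing order:
  k=1: 3^1 = 3 mod 83
  k=2: 3^2 = 9 mod 83
  k=41: 3^41 = 7 * 4 * 3 = 1 mod 83  <- first divisor giving 1
Order = 41

41


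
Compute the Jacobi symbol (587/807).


Compute (587/807) via quadratic reciprocity:
  reciprocity: (587/807) -> -(807/587)
  reduce: (220/587)
  pull out 2: (2/587) = -1  (since 587 mod 8 = 3)
  pull out 2: (2/587) = -1  (since 587 mod 8 = 3)
  reciprocity: (55/587) -> -(587/55)
  reduce: (37/55)
  reciprocity: (37/55) -> +(55/37)
  reduce: (18/37)
  pull out 2: (2/37) = -1  (since 37 mod 8 = 5)
  reciprocity: (9/37) -> +(37/9)
  reduce: (1/9)
  (1/9) = 1
Product of signs = -1

-1


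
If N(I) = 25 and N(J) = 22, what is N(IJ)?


N(IJ) = N(I) * N(J)
= 25 * 22
= 550

550


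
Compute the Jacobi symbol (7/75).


Compute (7/75) via quadratic reciprocity:
  reciprocity: (7/75) -> -(75/7)
  reduce: (5/7)
  reciprocity: (5/7) -> +(7/5)
  reduce: (2/5)
  pull out 2: (2/5) = -1  (since 5 mod 8 = 5)
  (1/5) = 1
Product of signs = 1

1


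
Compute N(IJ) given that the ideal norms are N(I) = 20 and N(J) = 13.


N(IJ) = N(I) * N(J)
= 20 * 13
= 260

260


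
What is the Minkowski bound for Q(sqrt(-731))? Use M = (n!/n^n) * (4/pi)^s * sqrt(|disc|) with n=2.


d = -731, d mod 4 = 1, so disc(K) = d = -731; |disc(K)| = 731
Imaginary quadratic field, so n = 2, s = r2 = 1, r1 = 0
M = (n!/n^n) * (4/pi)^s * sqrt(|disc(K)|) = (2!/2^2) * (4/pi)^1 * sqrt(731)
= 0.5 * 1.273240 * 27.037012
= 17.2123

17.2123


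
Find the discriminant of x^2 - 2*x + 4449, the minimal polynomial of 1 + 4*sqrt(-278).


The element 1 + 4*sqrt(-278) has minimal polynomial:
x^2 - 2*x + 4449
Discriminant = (-2)^2 - 4*(4449)
= 4 - 17796
= -17792

-17792


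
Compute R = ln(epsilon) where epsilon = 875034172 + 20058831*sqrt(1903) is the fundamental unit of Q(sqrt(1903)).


epsilon = 875034172 + 20058831*sqrt(1903)
= 1.7501e+09
R = ln(1.7501e+09)
= 21.2829

21.2829


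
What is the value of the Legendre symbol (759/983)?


p = 983 is prime, so compute (759/983) with the reciprocity algorithm (Jacobi-symbol steps: pull out 2s via (2/n), flip via reciprocity, reduce):
  reciprocity: (759/983) -> -(983/759)
  reduce: (224/759)
  pull out 2: (2/759) = +1  (since 759 mod 8 = 7)
  pull out 2: (2/759) = +1  (since 759 mod 8 = 7)
  pull out 2: (2/759) = +1  (since 759 mod 8 = 7)
  pull out 2: (2/759) = +1  (since 759 mod 8 = 7)
  pull out 2: (2/759) = +1  (since 759 mod 8 = 7)
  reciprocity: (7/759) -> -(759/7)
  reduce: (3/7)
  reciprocity: (3/7) -> -(7/3)
  reduce: (1/3)
  (1/3) = 1
Product of signs = -1
(759/983) = -1

-1


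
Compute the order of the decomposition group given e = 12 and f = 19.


|D_P| = e * f
= 12 * 19
= 228

228


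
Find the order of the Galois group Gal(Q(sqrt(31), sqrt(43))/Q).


The 2 square roots of distinct primes are multiplicatively independent over Q,
so [K:Q] = 2^2 and Gal(K/Q) is isomorphic to (Z/2Z)^2.
|Gal| = 2^2 = 4

4


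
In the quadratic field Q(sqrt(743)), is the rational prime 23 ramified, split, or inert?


K = Q(sqrt(743)). Since d mod 4 = 3, disc(K) = 2972.
Check p | disc: 2972 mod 23 = 5.
p does not divide disc. Compute Legendre symbol (d/p):
7^((23-1)/2) mod 23 = -1
(d/p) = -1, so p is inert: (p) stays prime with e=1, f=2, g=1.
Therefore p is inert.

inert


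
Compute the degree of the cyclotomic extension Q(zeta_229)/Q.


The degree equals Euler's totient phi(229).
229 = 229
phi(229) = 228

228


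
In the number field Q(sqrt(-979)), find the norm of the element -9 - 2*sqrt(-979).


N(a + b*sqrt(d)) = a^2 - d*b^2
= (-9)^2 - (-979)*(-2)^2
= 81 + 3916
= 3997

3997


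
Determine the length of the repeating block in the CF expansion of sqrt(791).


Run the CF algorithm for sqrt(791).
a_0 = floor(sqrt(791)) = 28; set m_0=0, q_0=1.
Recurrence: m' = q*a - m,  q' = (d - m'^2)/q,  a' = floor((a_0 + m')/q').
  step 1: m=28, q=7, a=8
  step 2: m=28, q=1, a=56
a_2 = 2*a_0 = 56, so the period closes here.
sqrt(791) = [28; 8, 56]
Period length = 2

2


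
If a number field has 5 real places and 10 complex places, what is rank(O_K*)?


By Dirichlet's unit theorem:
rank = r1 + r2 - 1
= 5 + 10 - 1
= 14

14


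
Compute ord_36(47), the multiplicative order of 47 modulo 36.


We want ord_36(47), the smallest k >= 1 with 47^k = 1 mod 36.
n = 36 = 2^2 * 3^2, phi(36) = 12; the order divides phi(n).
Divisors of 12: 1, 2, 3, 4, 6, 12
Repeated squaring mod 36: 47^1 = 11, 47^2 = 13, 47^4 = 25, 47^8 = 13
Test divisors in increasing order:
  k=1: 47^1 = 11 mod 36
  k=2: 47^2 = 13 mod 36
  k=3: 47^3 = 13 * 11 = 35 mod 36
  k=4: 47^4 = 25 mod 36
  k=6: 47^6 = 25 * 13 = 1 mod 36  <- first divisor giving 1
Order = 6

6


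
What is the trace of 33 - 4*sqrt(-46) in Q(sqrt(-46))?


Tr(a + b*sqrt(d)) = (a + b*sqrt(d)) + (a - b*sqrt(d)) = 2a
= 2 * (33)
= 66

66


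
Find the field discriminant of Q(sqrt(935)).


For K = Q(sqrt(d)) with d squarefree: disc(K) = d if d = 1 mod 4, and disc(K) = 4d if d = 2 or 3 mod 4.
Here d = 935, and d mod 4 = 3.
d = 3 mod 4, not 1 (O_K = Z[sqrt(d)]), so disc(K) = 4d = 4 * (935) = 3740

3740


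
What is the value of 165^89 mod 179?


p = 179 is prime and the exponent is (p-1)/2 = 89, so by Euler's criterion 165^89 = (165/179) = +1 or -1 mod 179.
Compute by square-and-multiply:
  89 = 64 + 16 + 8 + 1 (binary 1011001)
  Repeated squaring mod 179: 165^1 = 165, 165^2 = 17, 165^4 = 110, 165^8 = 107, 165^16 = 172, 165^32 = 49, 165^64 = 74
  165^89 = 165^64 * 165^16 * 165^8 * 165^1 = 74 * 172 * 107 * 165 mod 179
    74 * 172 = 12728 = 19 mod 179
    19 * 107 = 2033 = 64 mod 179
    64 * 165 = 10560 = 178 mod 179
  165^89 = 178 mod 179
Result 178 = p - 1 = -1 mod 179: 165 is a quadratic non-residue mod 179. As a residue in [0, p-1] the value is 178.
165^89 mod 179 = 178

178


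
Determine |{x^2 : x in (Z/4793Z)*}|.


For prime p, the number of non-zero quadratic residues is (p-1)/2.
= (4793-1)/2
= 2396

2396


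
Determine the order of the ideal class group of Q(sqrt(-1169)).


K = Q(sqrt(-1169)). d mod 4 = 3, so D = disc(K) = 4d = -4676
h(K) equals the number of primitive reduced positive-definite forms (a, b, c) = a*x^2 + b*x*y + c*y^2 with b^2 - 4ac = D,
where reduced means |b| <= a <= c, with b >= 0 whenever |b| = a or a = c, and primitive means gcd(a, b, c) = 1.
Reduced forces 3a^2 <= |D| = 4676, so 1 <= a <= 39; b must have the parity of D, and c = (b^2 - D)/(4a) must be an integer >= a.
Enumerate a = 1..39, b in [-a, a]:
  a=1: (1, 0, 1169)  [1]
  a=2: (2, 2, 585)  [1]
  a=3: (3, -2, 390), (3, 2, 390)  [2]
  a=4: none
  a=5: (5, -2, 234), (5, 2, 234)  [2]
  a=6: (6, -2, 195), (6, 2, 195)  [2]
  a=7: (7, 0, 167)  [1]
  a=8: none
  a=9: (9, -2, 130), (9, 2, 130)  [2]
  a=10: (10, -2, 117), (10, 2, 117)  [2]
  a=11..12: none
  a=13: (13, -2, 90), (13, 2, 90)  [2]
  a=14: (14, 14, 87)  [1]
  a=15: (15, -8, 79), (15, -2, 78), (15, 2, 78), (15, 8, 79)  [4]
  a=16: none
  a=17: (17, -4, 69), (17, 4, 69)  [2]
  a=18: (18, -2, 65), (18, 2, 65)  [2]
  a=19: (19, -6, 62), (19, 6, 62)  [2]
  a=20: none
  a=21: (21, -14, 58), (21, 14, 58)  [2]
  a=22: none
  a=23: (23, -4, 51), (23, 4, 51)  [2]
  a=24: none
  a=25: (25, -18, 50), (25, 18, 50)  [2]
  a=26: (26, -2, 45), (26, 2, 45)  [2]
  a=27: (27, -20, 47), (27, 20, 47)  [2]
  a=28: none
  a=29: (29, -14, 42), (29, 14, 42)  [2]
  a=30: (30, -22, 43), (30, -2, 39), (30, 2, 39), (30, 22, 43)  [4]
  a=31: (31, -6, 38), (31, 6, 38)  [2]
  a=32..33: none
  a=34: (34, -30, 41), (34, 30, 41)  [2]
  a=35: (35, -28, 39), (35, 28, 39)  [2]
  a=36..39: none
Total reduced forms: 1 + 1 + 2 + 2 + 2 + 1 + 2 + 2 + 2 + 1 + 4 + 2 + 2 + 2 + 2 + 2 + 2 + 2 + 2 + 2 + 4 + 2 + 2 + 2 = 48
h = 48

48


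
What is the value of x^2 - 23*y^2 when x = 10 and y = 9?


x^2 - d*y^2
= 10^2 - 23*9^2
= 100 - 1863
= -1763

-1763


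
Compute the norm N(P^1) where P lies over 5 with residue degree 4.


N(P^a) = p^(a*f)
= 5^(1*4)
= 5^4
= 625

625


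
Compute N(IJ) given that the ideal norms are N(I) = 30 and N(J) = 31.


N(IJ) = N(I) * N(J)
= 30 * 31
= 930

930


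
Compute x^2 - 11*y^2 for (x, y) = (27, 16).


x^2 - d*y^2
= 27^2 - 11*16^2
= 729 - 2816
= -2087

-2087


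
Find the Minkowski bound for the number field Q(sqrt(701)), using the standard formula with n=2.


d = 701, d mod 4 = 1, so disc(K) = d = 701; |disc(K)| = 701
Real quadratic field, so n = 2, s = r2 = 0, r1 = 2
M = (n!/n^n) * (4/pi)^s * sqrt(|disc(K)|) = (2!/2^2) * (4/pi)^0 * sqrt(701)
= 0.5 * 1.000000 * 26.476405
= 13.2382

13.2382


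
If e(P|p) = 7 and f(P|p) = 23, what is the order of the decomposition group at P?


|D_P| = e * f
= 7 * 23
= 161

161


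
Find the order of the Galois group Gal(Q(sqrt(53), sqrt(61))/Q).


The 2 square roots of distinct primes are multiplicatively independent over Q,
so [K:Q] = 2^2 and Gal(K/Q) is isomorphic to (Z/2Z)^2.
|Gal| = 2^2 = 4

4


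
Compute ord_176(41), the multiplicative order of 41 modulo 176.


We want ord_176(41), the smallest k >= 1 with 41^k = 1 mod 176.
n = 176 = 2^4 * 11, phi(176) = 80; the order divides phi(n).
Divisors of 80: 1, 2, 4, 5, 8, 10, 16, 20, 40, 80
Repeated squaring mod 176: 41^1 = 41, 41^2 = 97, 41^4 = 81, 41^8 = 49, 41^16 = 113, 41^32 = 97, 41^64 = 81
Test divisors in increasing order:
  k=1: 41^1 = 41 mod 176
  k=2: 41^2 = 97 mod 176
  k=4: 41^4 = 81 mod 176
  k=5: 41^5 = 81 * 41 = 153 mod 176
  k=8: 41^8 = 49 mod 176
  k=10: 41^10 = 49 * 97 = 1 mod 176  <- first divisor giving 1
Order = 10

10


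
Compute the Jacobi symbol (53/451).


Compute (53/451) via quadratic reciprocity:
  reciprocity: (53/451) -> +(451/53)
  reduce: (27/53)
  reciprocity: (27/53) -> +(53/27)
  reduce: (26/27)
  pull out 2: (2/27) = -1  (since 27 mod 8 = 3)
  reciprocity: (13/27) -> +(27/13)
  reduce: (1/13)
  (1/13) = 1
Product of signs = -1

-1


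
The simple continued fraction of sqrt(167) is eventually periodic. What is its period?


Run the CF algorithm for sqrt(167).
a_0 = floor(sqrt(167)) = 12; set m_0=0, q_0=1.
Recurrence: m' = q*a - m,  q' = (d - m'^2)/q,  a' = floor((a_0 + m')/q').
  step 1: m=12, q=23, a=1
  step 2: m=11, q=2, a=11
  step 3: m=11, q=23, a=1
  step 4: m=12, q=1, a=24
a_4 = 2*a_0 = 24, so the period closes here.
sqrt(167) = [12; 1, 11, 1, 24]
Period length = 4

4


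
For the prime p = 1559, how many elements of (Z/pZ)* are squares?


For prime p, the number of non-zero quadratic residues is (p-1)/2.
= (1559-1)/2
= 779

779


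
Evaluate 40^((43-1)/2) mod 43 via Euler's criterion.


p = 43 is prime and the exponent is (p-1)/2 = 21, so by Euler's criterion 40^21 = (40/43) = +1 or -1 mod 43.
Compute by square-and-multiply:
  21 = 16 + 4 + 1 (binary 10101)
  Repeated squaring mod 43: 40^1 = 40, 40^2 = 9, 40^4 = 38, 40^8 = 25, 40^16 = 23
  40^21 = 40^16 * 40^4 * 40^1 = 23 * 38 * 40 mod 43
    23 * 38 = 874 = 14 mod 43
    14 * 40 = 560 = 1 mod 43
  40^21 = 1 mod 43
Result 1: 40 is a quadratic residue mod 43.
40^21 mod 43 = 1

1


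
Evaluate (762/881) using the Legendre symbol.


p = 881 is prime, so compute (762/881) with the reciprocity algorithm (Jacobi-symbol steps: pull out 2s via (2/n), flip via reciprocity, reduce):
  pull out 2: (2/881) = +1  (since 881 mod 8 = 1)
  reciprocity: (381/881) -> +(881/381)
  reduce: (119/381)
  reciprocity: (119/381) -> +(381/119)
  reduce: (24/119)
  pull out 2: (2/119) = +1  (since 119 mod 8 = 7)
  pull out 2: (2/119) = +1  (since 119 mod 8 = 7)
  pull out 2: (2/119) = +1  (since 119 mod 8 = 7)
  reciprocity: (3/119) -> -(119/3)
  reduce: (2/3)
  pull out 2: (2/3) = -1  (since 3 mod 8 = 3)
  (1/3) = 1
Product of signs = 1
(762/881) = 1

1


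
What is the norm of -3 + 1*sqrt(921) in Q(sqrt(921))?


N(a + b*sqrt(d)) = a^2 - d*b^2
= (-3)^2 - (921)*(1)^2
= 9 - 921
= -912

-912


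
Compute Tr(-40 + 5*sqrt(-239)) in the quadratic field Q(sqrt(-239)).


Tr(a + b*sqrt(d)) = (a + b*sqrt(d)) + (a - b*sqrt(d)) = 2a
= 2 * (-40)
= -80

-80


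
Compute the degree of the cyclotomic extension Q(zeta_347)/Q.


The degree equals Euler's totient phi(347).
347 = 347
phi(347) = 346

346


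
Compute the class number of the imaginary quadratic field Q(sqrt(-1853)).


K = Q(sqrt(-1853)). d mod 4 = 3, so D = disc(K) = 4d = -7412
h(K) equals the number of primitive reduced positive-definite forms (a, b, c) = a*x^2 + b*x*y + c*y^2 with b^2 - 4ac = D,
where reduced means |b| <= a <= c, with b >= 0 whenever |b| = a or a = c, and primitive means gcd(a, b, c) = 1.
Reduced forces 3a^2 <= |D| = 7412, so 1 <= a <= 49; b must have the parity of D, and c = (b^2 - D)/(4a) must be an integer >= a.
Enumerate a = 1..49, b in [-a, a]:
  a=1: (1, 0, 1853)  [1]
  a=2: (2, 2, 927)  [1]
  a=3: (3, -2, 618), (3, 2, 618)  [2]
  a=4..5: none
  a=6: (6, -2, 309), (6, 2, 309)  [2]
  a=7: (7, -6, 266), (7, 6, 266)  [2]
  a=8: none
  a=9: (9, -2, 206), (9, 2, 206)  [2]
  a=10..13: none
  a=14: (14, -6, 133), (14, 6, 133)  [2]
  a=15..16: none
  a=17: (17, 0, 109)  [1]
  a=18: (18, -2, 103), (18, 2, 103)  [2]
  a=19: (19, -6, 98), (19, 6, 98)  [2]
  a=20: none
  a=21: (21, -20, 93), (21, -8, 89), (21, 8, 89), (21, 20, 93)  [4]
  a=22..26: none
  a=27: (27, -16, 71), (27, 16, 71)  [2]
  a=28..30: none
  a=31: (31, -20, 63), (31, 20, 63)  [2]
  a=32..33: none
  a=34: (34, 34, 63)  [1]
  a=35..36: none
  a=37: (37, -32, 57), (37, 32, 57)  [2]
  a=38: (38, -6, 49), (38, 6, 49)  [2]
  a=39..40: none
  a=41: (41, -38, 54), (41, 38, 54)  [2]
  a=42: (42, -34, 51), (42, -22, 47), (42, 22, 47), (42, 34, 51)  [4]
  a=43..49: none
Total reduced forms: 1 + 1 + 2 + 2 + 2 + 2 + 2 + 1 + 2 + 2 + 4 + 2 + 2 + 1 + 2 + 2 + 2 + 4 = 36
h = 36

36


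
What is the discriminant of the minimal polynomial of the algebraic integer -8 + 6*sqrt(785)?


The element -8 + 6*sqrt(785) has minimal polynomial:
x^2 + 16*x - 28196
Discriminant = (16)^2 - 4*(-28196)
= 256 + 112784
= 113040

113040


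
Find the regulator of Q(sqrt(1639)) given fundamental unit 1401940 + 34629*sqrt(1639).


epsilon = 1401940 + 34629*sqrt(1639)
= 2.8039e+06
R = ln(2.8039e+06)
= 14.8465

14.8465


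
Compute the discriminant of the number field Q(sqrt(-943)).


For K = Q(sqrt(d)) with d squarefree: disc(K) = d if d = 1 mod 4, and disc(K) = 4d if d = 2 or 3 mod 4.
Here d = -943, and d mod 4 = 1.
d = 1 mod 4 (O_K = Z[(1+sqrt(d))/2]), so disc(K) = d = -943

-943


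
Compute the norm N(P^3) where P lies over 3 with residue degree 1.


N(P^a) = p^(a*f)
= 3^(3*1)
= 3^3
= 27

27


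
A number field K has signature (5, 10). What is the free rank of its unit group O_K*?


By Dirichlet's unit theorem:
rank = r1 + r2 - 1
= 5 + 10 - 1
= 14

14


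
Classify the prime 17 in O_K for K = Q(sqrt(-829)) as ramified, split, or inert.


K = Q(sqrt(-829)). Since d mod 4 = 3, disc(K) = -3316.
Check p | disc: -3316 mod 17 = 16.
p does not divide disc. Compute Legendre symbol (d/p):
4^((17-1)/2) mod 17 = 1
(d/p) = 1, so p splits: (p) = P*P' with e=1, f=1, g=2.
Therefore p is split.

split


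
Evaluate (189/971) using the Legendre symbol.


p = 971 is prime, so compute (189/971) with the reciprocity algorithm (Jacobi-symbol steps: pull out 2s via (2/n), flip via reciprocity, reduce):
  reciprocity: (189/971) -> +(971/189)
  reduce: (26/189)
  pull out 2: (2/189) = -1  (since 189 mod 8 = 5)
  reciprocity: (13/189) -> +(189/13)
  reduce: (7/13)
  reciprocity: (7/13) -> +(13/7)
  reduce: (6/7)
  pull out 2: (2/7) = +1  (since 7 mod 8 = 7)
  reciprocity: (3/7) -> -(7/3)
  reduce: (1/3)
  (1/3) = 1
Product of signs = 1
(189/971) = 1

1


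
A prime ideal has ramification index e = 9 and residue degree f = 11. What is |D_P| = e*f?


|D_P| = e * f
= 9 * 11
= 99

99


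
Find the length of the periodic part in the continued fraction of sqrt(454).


Run the CF algorithm for sqrt(454).
a_0 = floor(sqrt(454)) = 21; set m_0=0, q_0=1.
Recurrence: m' = q*a - m,  q' = (d - m'^2)/q,  a' = floor((a_0 + m')/q').
  step 1: m=21, q=13, a=3
  step 2: m=18, q=10, a=3
  step 3: m=12, q=31, a=1
  step 4: m=19, q=3, a=13
  step 5: m=20, q=18, a=2
  step 6: m=16, q=11, a=3
  step 7: m=17, q=15, a=2
  step 8: m=13, q=19, a=1
  step 9: m=6, q=22, a=1
  step 10: m=16, q=9, a=4
  step 11: m=20, q=6, a=6
  step 12: m=16, q=33, a=1
  step 13: m=17, q=5, a=7
  step 14: m=18, q=26, a=1
  step 15: m=8, q=15, a=1
  step 16: m=7, q=27, a=1
  step 17: m=20, q=2, a=20
  step 18: m=20, q=27, a=1
  step 19: m=7, q=15, a=1
  step 20: m=8, q=26, a=1
  step 21: m=18, q=5, a=7
  step 22: m=17, q=33, a=1
  step 23: m=16, q=6, a=6
  step 24: m=20, q=9, a=4
  step 25: m=16, q=22, a=1
  step 26: m=6, q=19, a=1
  step 27: m=13, q=15, a=2
  step 28: m=17, q=11, a=3
  step 29: m=16, q=18, a=2
  step 30: m=20, q=3, a=13
  step 31: m=19, q=31, a=1
  step 32: m=12, q=10, a=3
  step 33: m=18, q=13, a=3
  step 34: m=21, q=1, a=42
a_34 = 2*a_0 = 42, so the period closes here.
sqrt(454) = [21; 3, 3, 1, 13, 2, 3, 2, 1, 1, 4, 6, 1, 7, 1, 1, 1, 20, 1, 1, 1, 7, 1, 6, 4, 1, 1, 2, 3, 2, 13, 1, 3, 3, 42]
Period length = 34

34


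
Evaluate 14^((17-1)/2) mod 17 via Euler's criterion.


p = 17 is prime and the exponent is (p-1)/2 = 8, so by Euler's criterion 14^8 = (14/17) = +1 or -1 mod 17.
Compute by square-and-multiply:
  8 = 8 (binary 1000)
  Repeated squaring mod 17: 14^1 = 14, 14^2 = 9, 14^4 = 13, 14^8 = 16
  14^8 = 16 mod 17
Result 16 = p - 1 = -1 mod 17: 14 is a quadratic non-residue mod 17. As a residue in [0, p-1] the value is 16.
14^8 mod 17 = 16

16


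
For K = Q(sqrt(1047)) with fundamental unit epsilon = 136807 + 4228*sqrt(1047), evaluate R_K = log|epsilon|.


epsilon = 136807 + 4228*sqrt(1047)
= 273614.0000
R = ln(273614.0000)
= 12.5195

12.5195


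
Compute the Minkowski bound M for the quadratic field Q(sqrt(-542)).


d = -542, d mod 4 = 2, so disc(K) = 4d = -2168; |disc(K)| = 2168
Imaginary quadratic field, so n = 2, s = r2 = 1, r1 = 0
M = (n!/n^n) * (4/pi)^s * sqrt(|disc(K)|) = (2!/2^2) * (4/pi)^1 * sqrt(2168)
= 0.5 * 1.273240 * 46.561787
= 29.6422

29.6422


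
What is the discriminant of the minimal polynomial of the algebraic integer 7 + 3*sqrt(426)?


The element 7 + 3*sqrt(426) has minimal polynomial:
x^2 - 14*x - 3785
Discriminant = (-14)^2 - 4*(-3785)
= 196 + 15140
= 15336

15336


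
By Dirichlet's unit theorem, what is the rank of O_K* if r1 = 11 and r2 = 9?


By Dirichlet's unit theorem:
rank = r1 + r2 - 1
= 11 + 9 - 1
= 19

19


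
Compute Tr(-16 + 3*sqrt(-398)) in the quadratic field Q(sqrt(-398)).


Tr(a + b*sqrt(d)) = (a + b*sqrt(d)) + (a - b*sqrt(d)) = 2a
= 2 * (-16)
= -32

-32


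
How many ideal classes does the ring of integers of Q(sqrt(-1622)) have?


K = Q(sqrt(-1622)). d mod 4 = 2, so D = disc(K) = 4d = -6488
h(K) equals the number of primitive reduced positive-definite forms (a, b, c) = a*x^2 + b*x*y + c*y^2 with b^2 - 4ac = D,
where reduced means |b| <= a <= c, with b >= 0 whenever |b| = a or a = c, and primitive means gcd(a, b, c) = 1.
Reduced forces 3a^2 <= |D| = 6488, so 1 <= a <= 46; b must have the parity of D, and c = (b^2 - D)/(4a) must be an integer >= a.
Enumerate a = 1..46, b in [-a, a]:
  a=1: (1, 0, 1622)  [1]
  a=2: (2, 0, 811)  [1]
  a=3: (3, -2, 541), (3, 2, 541)  [2]
  a=4..5: none
  a=6: (6, -4, 271), (6, 4, 271)  [2]
  a=7: (7, -6, 233), (7, 6, 233)  [2]
  a=8: none
  a=9: (9, -8, 182), (9, 8, 182)  [2]
  a=10..12: none
  a=13: (13, -8, 126), (13, 8, 126)  [2]
  a=14: (14, -8, 117), (14, 8, 117)  [2]
  a=15..17: none
  a=18: (18, -8, 91), (18, 8, 91)  [2]
  a=19..20: none
  a=21: (21, -20, 82), (21, -8, 78), (21, 8, 78), (21, 20, 82)  [4]
  a=22..25: none
  a=26: (26, -8, 63), (26, 8, 63)  [2]
  a=27: (27, -10, 61), (27, 10, 61)  [2]
  a=28..38: none
  a=39: (39, -34, 49), (39, -8, 42), (39, 8, 42), (39, 34, 49)  [4]
  a=40: none
  a=41: (41, -20, 42), (41, 20, 42)  [2]
  a=42..46: none
Total reduced forms: 1 + 1 + 2 + 2 + 2 + 2 + 2 + 2 + 2 + 4 + 2 + 2 + 4 + 2 = 30
h = 30

30


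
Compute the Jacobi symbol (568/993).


Compute (568/993) via quadratic reciprocity:
  pull out 2: (2/993) = +1  (since 993 mod 8 = 1)
  pull out 2: (2/993) = +1  (since 993 mod 8 = 1)
  pull out 2: (2/993) = +1  (since 993 mod 8 = 1)
  reciprocity: (71/993) -> +(993/71)
  reduce: (70/71)
  pull out 2: (2/71) = +1  (since 71 mod 8 = 7)
  reciprocity: (35/71) -> -(71/35)
  reduce: (1/35)
  (1/35) = 1
Product of signs = -1

-1


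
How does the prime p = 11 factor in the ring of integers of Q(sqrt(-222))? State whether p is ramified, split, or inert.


K = Q(sqrt(-222)). Since d mod 4 = 2, disc(K) = -888.
Check p | disc: -888 mod 11 = 3.
p does not divide disc. Compute Legendre symbol (d/p):
9^((11-1)/2) mod 11 = 1
(d/p) = 1, so p splits: (p) = P*P' with e=1, f=1, g=2.
Therefore p is split.

split


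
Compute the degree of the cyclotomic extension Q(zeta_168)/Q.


The degree equals Euler's totient phi(168).
168 = 2^3 * 3 * 7
phi(168) = 48

48


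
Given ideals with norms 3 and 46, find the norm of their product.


N(IJ) = N(I) * N(J)
= 3 * 46
= 138

138


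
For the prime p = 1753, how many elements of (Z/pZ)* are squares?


For prime p, the number of non-zero quadratic residues is (p-1)/2.
= (1753-1)/2
= 876

876


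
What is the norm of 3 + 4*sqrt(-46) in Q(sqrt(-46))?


N(a + b*sqrt(d)) = a^2 - d*b^2
= (3)^2 - (-46)*(4)^2
= 9 + 736
= 745

745


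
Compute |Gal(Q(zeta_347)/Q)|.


|Gal(Q(zeta_347)/Q)| = phi(347)
= 346

346


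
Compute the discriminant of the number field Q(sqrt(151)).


For K = Q(sqrt(d)) with d squarefree: disc(K) = d if d = 1 mod 4, and disc(K) = 4d if d = 2 or 3 mod 4.
Here d = 151, and d mod 4 = 3.
d = 3 mod 4, not 1 (O_K = Z[sqrt(d)]), so disc(K) = 4d = 4 * (151) = 604

604


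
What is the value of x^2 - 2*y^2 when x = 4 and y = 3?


x^2 - d*y^2
= 4^2 - 2*3^2
= 16 - 18
= -2

-2


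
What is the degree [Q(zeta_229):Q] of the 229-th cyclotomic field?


The degree equals Euler's totient phi(229).
229 = 229
phi(229) = 228

228


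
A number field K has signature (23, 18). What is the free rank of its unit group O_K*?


By Dirichlet's unit theorem:
rank = r1 + r2 - 1
= 23 + 18 - 1
= 40

40


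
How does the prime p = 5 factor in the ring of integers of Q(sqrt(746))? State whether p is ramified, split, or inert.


K = Q(sqrt(746)). Since d mod 4 = 2, disc(K) = 2984.
Check p | disc: 2984 mod 5 = 4.
p does not divide disc. Compute Legendre symbol (d/p):
1^((5-1)/2) mod 5 = 1
(d/p) = 1, so p splits: (p) = P*P' with e=1, f=1, g=2.
Therefore p is split.

split


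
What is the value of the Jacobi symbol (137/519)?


Compute (137/519) via quadratic reciprocity:
  reciprocity: (137/519) -> +(519/137)
  reduce: (108/137)
  pull out 2: (2/137) = +1  (since 137 mod 8 = 1)
  pull out 2: (2/137) = +1  (since 137 mod 8 = 1)
  reciprocity: (27/137) -> +(137/27)
  reduce: (2/27)
  pull out 2: (2/27) = -1  (since 27 mod 8 = 3)
  (1/27) = 1
Product of signs = -1

-1
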